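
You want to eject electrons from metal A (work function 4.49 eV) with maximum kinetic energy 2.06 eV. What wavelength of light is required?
189.29 nm

From Einstein's equation: KE_max = hc/λ - φ

Rearranging for λ:
hc/λ = KE_max + φ
λ = hc/(KE_max + φ)

Required photon energy:
E_photon = KE_max + φ = 2.06 + 4.49 = 6.55 eV

Required wavelength:
λ = hc/E_photon = (6.626×10⁻³⁴)(3×10⁸) / (6.55 × 1.602×10⁻¹⁹)
λ = 189.29 nm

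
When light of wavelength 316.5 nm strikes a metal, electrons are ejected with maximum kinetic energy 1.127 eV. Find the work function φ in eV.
2.79 eV

From Einstein's photoelectric equation: KE_max = hf - φ = hc/λ - φ

Rearranging for φ:
φ = hc/λ - KE_max

Calculate photon energy:
E_photon = hc/λ = 3.9174 eV

Therefore:
φ = 3.9174 - 1.127 = 2.79 eV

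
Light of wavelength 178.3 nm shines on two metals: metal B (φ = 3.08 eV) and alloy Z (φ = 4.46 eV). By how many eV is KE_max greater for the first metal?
1.3800 eV

Using KE_max = hc/λ - φ for each metal:

Photon energy: E = hc/λ = 6.9537 eV

For metal B (φ₁ = 3.08 eV):
KE₁ = E - φ₁ = 6.9537 - 3.08 = 3.8737 eV

For alloy Z (φ₂ = 4.46 eV):
KE₂ = E - φ₂ = 6.9537 - 4.46 = 2.4937 eV

Difference:
ΔKE = KE₁ - KE₂ = 3.8737 - 2.4937 = 1.3800 eV

Note: The difference equals the difference in work functions: 4.46 - 3.08 = 1.38 eV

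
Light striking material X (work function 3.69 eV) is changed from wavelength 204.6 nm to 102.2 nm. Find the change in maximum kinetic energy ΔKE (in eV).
6.0717 eV

Using Einstein's equation: KE_max = hc/λ - φ

For λ₁ = 204.6 nm:
KE₁ = hc/λ₁ - φ = 6.0598 - 3.69 = 2.3698 eV

For λ₂ = 102.2 nm:
KE₂ = hc/λ₂ - φ = 12.1315 - 3.69 = 8.4415 eV

Change in KE:
ΔKE = KE₂ - KE₁ = 8.4415 - 2.3698 = 6.0717 eV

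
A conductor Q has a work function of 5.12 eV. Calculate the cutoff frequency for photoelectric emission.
1.2380e+15 Hz

The threshold frequency is when the photon energy equals the work function:
hf₀ = φ

Solving for f₀:
f₀ = φ/h = (5.12 eV × 1.602×10⁻¹⁹ J/eV) / (6.626×10⁻³⁴ J·s)
f₀ = 1.2380e+15 Hz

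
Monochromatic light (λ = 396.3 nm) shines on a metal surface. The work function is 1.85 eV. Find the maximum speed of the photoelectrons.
6.7063e+05 m/s

First, find the maximum kinetic energy:
E_photon = hc/λ = 3.1285 eV
KE_max = E_photon - φ = 3.1285 - 1.85 = 1.2785 eV

Convert to Joules: KE_max = 1.2785 × 1.602×10⁻¹⁹ J = 2.0485e-19 J

Then use KE = ½mv² to find velocity:
v = √(2·KE/m) = √(2 × 2.0485e-19 J / 9.109e-31 kg)
v = 6.7063e+05 m/s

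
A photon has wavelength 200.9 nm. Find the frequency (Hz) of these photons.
1.4922e+15 Hz

Using the wave equation: c = fλ

Solving for frequency:
f = c/λ = (3×10⁸ m/s) / (200.9×10⁻⁹ m)
f = 1.4922e+15 Hz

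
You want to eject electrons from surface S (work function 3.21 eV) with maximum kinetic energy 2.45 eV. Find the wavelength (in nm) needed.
219.05 nm

From Einstein's equation: KE_max = hc/λ - φ

Rearranging for λ:
hc/λ = KE_max + φ
λ = hc/(KE_max + φ)

Required photon energy:
E_photon = KE_max + φ = 2.45 + 3.21 = 5.66 eV

Required wavelength:
λ = hc/E_photon = (6.626×10⁻³⁴)(3×10⁸) / (5.66 × 1.602×10⁻¹⁹)
λ = 219.05 nm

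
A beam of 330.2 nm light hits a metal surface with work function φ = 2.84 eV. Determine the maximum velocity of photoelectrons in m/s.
5.6728e+05 m/s

First, find the maximum kinetic energy:
E_photon = hc/λ = 3.7548 eV
KE_max = E_photon - φ = 3.7548 - 2.84 = 0.9148 eV

Convert to Joules: KE_max = 0.9148 × 1.602×10⁻¹⁹ J = 1.4657e-19 J

Then use KE = ½mv² to find velocity:
v = √(2·KE/m) = √(2 × 1.4657e-19 J / 9.109e-31 kg)
v = 5.6728e+05 m/s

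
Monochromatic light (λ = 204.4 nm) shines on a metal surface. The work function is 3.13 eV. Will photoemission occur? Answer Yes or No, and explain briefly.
Yes

For photoemission, the photon energy must exceed the work function.

Photon energy: E = hc/λ = 6.0658 eV
Work function: φ = 3.13 eV

Since E_photon (6.0658 eV) > φ (3.13 eV), photoemission WILL occur.
The threshold wavelength is λ₀ = hc/φ = 396.1 nm.
Since 204.4 nm < 396.1 nm, the light has sufficient energy.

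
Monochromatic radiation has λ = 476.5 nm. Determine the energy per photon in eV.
2.6020 eV

Using E = hf = hc/λ:

E = hc/λ = (6.626×10⁻³⁴ J·s)(3×10⁸ m/s) / (476.5×10⁻⁹ m)
E = 2.6020 eV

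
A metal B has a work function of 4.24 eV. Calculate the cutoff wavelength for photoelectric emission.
292.42 nm

The threshold wavelength is when the photon energy equals the work function:
hc/λ₀ = φ

Solving for λ₀:
λ₀ = hc/φ = (6.626×10⁻³⁴ J·s)(3×10⁸ m/s) / (4.24 eV × 1.602×10⁻¹⁹ J/eV)
λ₀ = 292.42 nm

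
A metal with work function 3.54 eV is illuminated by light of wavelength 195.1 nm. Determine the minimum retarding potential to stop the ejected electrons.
2.8149 V

The stopping potential V_s satisfies: eV_s = KE_max

First, find KE_max using Einstein's equation:
E_photon = hc/λ = 6.3549 eV
KE_max = E_photon - φ = 6.3549 - 3.54 = 2.8149 eV

Since eV_s = KE_max:
V_s = KE_max/e = 2.8149 V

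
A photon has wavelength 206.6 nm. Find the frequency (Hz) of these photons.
1.4511e+15 Hz

Using the wave equation: c = fλ

Solving for frequency:
f = c/λ = (3×10⁸ m/s) / (206.6×10⁻⁹ m)
f = 1.4511e+15 Hz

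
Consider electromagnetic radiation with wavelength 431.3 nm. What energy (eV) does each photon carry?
2.8747 eV

Using E = hf = hc/λ:

E = hc/λ = (6.626×10⁻³⁴ J·s)(3×10⁸ m/s) / (431.3×10⁻⁹ m)
E = 2.8747 eV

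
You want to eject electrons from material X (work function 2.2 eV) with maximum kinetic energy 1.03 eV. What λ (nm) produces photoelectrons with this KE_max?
383.85 nm

From Einstein's equation: KE_max = hc/λ - φ

Rearranging for λ:
hc/λ = KE_max + φ
λ = hc/(KE_max + φ)

Required photon energy:
E_photon = KE_max + φ = 1.03 + 2.2 = 3.23 eV

Required wavelength:
λ = hc/E_photon = (6.626×10⁻³⁴)(3×10⁸) / (3.23 × 1.602×10⁻¹⁹)
λ = 383.85 nm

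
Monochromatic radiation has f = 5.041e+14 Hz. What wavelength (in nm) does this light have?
594.71 nm

Using the wave equation: c = fλ

Solving for wavelength:
λ = c/f = (3×10⁸ m/s) / (5.041e+14 Hz)
λ = 594.71 nm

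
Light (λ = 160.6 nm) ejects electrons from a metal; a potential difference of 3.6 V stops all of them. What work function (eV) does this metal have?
4.12 eV

The stopping potential gives the maximum kinetic energy: KE_max = eV_s = 3.6 eV

From Einstein's photoelectric equation: KE_max = hc/λ - φ
Rearranging: φ = hc/λ - KE_max

Calculate photon energy:
E_photon = hc/λ = (6.626×10⁻³⁴ J·s)(3×10⁸ m/s) / (160.6×10⁻⁹ m) = 7.7201 eV

Therefore:
φ = 7.7201 - 3.6 = 4.12 eV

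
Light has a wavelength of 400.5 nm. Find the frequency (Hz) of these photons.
7.4855e+14 Hz

Using the wave equation: c = fλ

Solving for frequency:
f = c/λ = (3×10⁸ m/s) / (400.5×10⁻⁹ m)
f = 7.4855e+14 Hz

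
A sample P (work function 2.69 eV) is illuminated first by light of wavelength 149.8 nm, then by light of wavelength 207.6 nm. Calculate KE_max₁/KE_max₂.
1.7021

Using Einstein's equation: KE_max = hc/λ - φ

For λ₁ = 149.8 nm:
E₁ = hc/λ₁ = 8.2766 eV
KE₁ = E₁ - φ = 8.2766 - 2.69 = 5.5866 eV

For λ₂ = 207.6 nm:
E₂ = hc/λ₂ = 5.9723 eV
KE₂ = E₂ - φ = 5.9723 - 2.69 = 3.2823 eV

Ratio: KE₁/KE₂ = 5.5866/3.2823 = 1.7021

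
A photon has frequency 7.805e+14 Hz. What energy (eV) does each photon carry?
3.2279 eV

Using E = hf:

E = hf = (6.626×10⁻³⁴ J·s)(7.805e+14 Hz)
E = 3.2279 eV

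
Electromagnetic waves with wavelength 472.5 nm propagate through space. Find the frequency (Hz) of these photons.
6.3448e+14 Hz

Using the wave equation: c = fλ

Solving for frequency:
f = c/λ = (3×10⁸ m/s) / (472.5×10⁻⁹ m)
f = 6.3448e+14 Hz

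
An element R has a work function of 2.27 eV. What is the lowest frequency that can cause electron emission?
5.4888e+14 Hz

The threshold frequency is when the photon energy equals the work function:
hf₀ = φ

Solving for f₀:
f₀ = φ/h = (2.27 eV × 1.602×10⁻¹⁹ J/eV) / (6.626×10⁻³⁴ J·s)
f₀ = 5.4888e+14 Hz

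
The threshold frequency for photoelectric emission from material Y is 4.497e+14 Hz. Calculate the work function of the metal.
1.86 eV

At the threshold frequency, photon energy equals work function:
φ = hf₀

Calculating:
φ = (6.626×10⁻³⁴ J·s)(4.497e+14 Hz)
φ = 1.86 eV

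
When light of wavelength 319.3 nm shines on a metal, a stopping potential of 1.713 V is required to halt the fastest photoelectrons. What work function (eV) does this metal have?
2.17 eV

The stopping potential gives the maximum kinetic energy: KE_max = eV_s = 1.713 eV

From Einstein's photoelectric equation: KE_max = hc/λ - φ
Rearranging: φ = hc/λ - KE_max

Calculate photon energy:
E_photon = hc/λ = (6.626×10⁻³⁴ J·s)(3×10⁸ m/s) / (319.3×10⁻⁹ m) = 3.8830 eV

Therefore:
φ = 3.8830 - 1.713 = 2.17 eV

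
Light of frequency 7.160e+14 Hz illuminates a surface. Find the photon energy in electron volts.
2.9611 eV

Using E = hf:

E = hf = (6.626×10⁻³⁴ J·s)(7.160e+14 Hz)
E = 2.9611 eV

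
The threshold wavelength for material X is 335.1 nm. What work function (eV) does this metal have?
3.70 eV

At the threshold wavelength, photon energy equals work function:
φ = hc/λ₀

Calculating:
φ = (6.626×10⁻³⁴ J·s)(3×10⁸ m/s) / (335.1×10⁻⁹ m)
φ = 3.70 eV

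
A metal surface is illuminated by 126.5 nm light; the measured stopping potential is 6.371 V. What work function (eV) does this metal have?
3.43 eV

The stopping potential gives the maximum kinetic energy: KE_max = eV_s = 6.371 eV

From Einstein's photoelectric equation: KE_max = hc/λ - φ
Rearranging: φ = hc/λ - KE_max

Calculate photon energy:
E_photon = hc/λ = (6.626×10⁻³⁴ J·s)(3×10⁸ m/s) / (126.5×10⁻⁹ m) = 9.8011 eV

Therefore:
φ = 9.8011 - 6.371 = 3.43 eV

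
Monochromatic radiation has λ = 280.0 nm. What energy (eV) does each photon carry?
4.4280 eV

Using E = hf = hc/λ:

E = hc/λ = (6.626×10⁻³⁴ J·s)(3×10⁸ m/s) / (280.0×10⁻⁹ m)
E = 4.4280 eV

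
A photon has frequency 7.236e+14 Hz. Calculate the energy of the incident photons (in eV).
2.9926 eV

Using E = hf:

E = hf = (6.626×10⁻³⁴ J·s)(7.236e+14 Hz)
E = 2.9926 eV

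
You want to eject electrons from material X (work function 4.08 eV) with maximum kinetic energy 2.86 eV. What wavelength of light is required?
178.65 nm

From Einstein's equation: KE_max = hc/λ - φ

Rearranging for λ:
hc/λ = KE_max + φ
λ = hc/(KE_max + φ)

Required photon energy:
E_photon = KE_max + φ = 2.86 + 4.08 = 6.94 eV

Required wavelength:
λ = hc/E_photon = (6.626×10⁻³⁴)(3×10⁸) / (6.94 × 1.602×10⁻¹⁹)
λ = 178.65 nm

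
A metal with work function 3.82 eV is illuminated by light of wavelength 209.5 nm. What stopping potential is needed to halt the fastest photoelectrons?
2.0981 V

The stopping potential V_s satisfies: eV_s = KE_max

First, find KE_max using Einstein's equation:
E_photon = hc/λ = 5.9181 eV
KE_max = E_photon - φ = 5.9181 - 3.82 = 2.0981 eV

Since eV_s = KE_max:
V_s = KE_max/e = 2.0981 V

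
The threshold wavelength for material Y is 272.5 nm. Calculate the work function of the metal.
4.55 eV

At the threshold wavelength, photon energy equals work function:
φ = hc/λ₀

Calculating:
φ = (6.626×10⁻³⁴ J·s)(3×10⁸ m/s) / (272.5×10⁻⁹ m)
φ = 4.55 eV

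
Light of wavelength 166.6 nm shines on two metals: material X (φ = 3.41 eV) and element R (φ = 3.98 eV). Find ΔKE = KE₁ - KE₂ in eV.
0.5700 eV

Using KE_max = hc/λ - φ for each metal:

Photon energy: E = hc/λ = 7.4420 eV

For material X (φ₁ = 3.41 eV):
KE₁ = E - φ₁ = 7.4420 - 3.41 = 4.0320 eV

For element R (φ₂ = 3.98 eV):
KE₂ = E - φ₂ = 7.4420 - 3.98 = 3.4620 eV

Difference:
ΔKE = KE₁ - KE₂ = 4.0320 - 3.4620 = 0.5700 eV

Note: The difference equals the difference in work functions: 3.98 - 3.41 = 0.57 eV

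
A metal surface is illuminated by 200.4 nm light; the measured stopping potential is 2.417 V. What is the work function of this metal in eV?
3.77 eV

The stopping potential gives the maximum kinetic energy: KE_max = eV_s = 2.417 eV

From Einstein's photoelectric equation: KE_max = hc/λ - φ
Rearranging: φ = hc/λ - KE_max

Calculate photon energy:
E_photon = hc/λ = (6.626×10⁻³⁴ J·s)(3×10⁸ m/s) / (200.4×10⁻⁹ m) = 6.1868 eV

Therefore:
φ = 6.1868 - 2.417 = 3.77 eV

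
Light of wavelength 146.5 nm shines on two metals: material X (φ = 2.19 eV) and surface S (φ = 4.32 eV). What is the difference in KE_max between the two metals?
2.1300 eV

Using KE_max = hc/λ - φ for each metal:

Photon energy: E = hc/λ = 8.4631 eV

For material X (φ₁ = 2.19 eV):
KE₁ = E - φ₁ = 8.4631 - 2.19 = 6.2731 eV

For surface S (φ₂ = 4.32 eV):
KE₂ = E - φ₂ = 8.4631 - 4.32 = 4.1431 eV

Difference:
ΔKE = KE₁ - KE₂ = 6.2731 - 4.1431 = 2.1300 eV

Note: The difference equals the difference in work functions: 4.32 - 2.19 = 2.13 eV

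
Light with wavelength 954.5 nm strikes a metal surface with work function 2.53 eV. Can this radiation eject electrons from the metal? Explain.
No

For photoemission, the photon energy must exceed the work function.

Photon energy: E = hc/λ = 1.2989 eV
Work function: φ = 2.53 eV

Since E_photon (1.2989 eV) < φ (2.53 eV), photoemission will NOT occur.
The threshold wavelength is λ₀ = hc/φ = 490.1 nm.
Since 954.5 nm > 490.1 nm, the photons lack sufficient energy.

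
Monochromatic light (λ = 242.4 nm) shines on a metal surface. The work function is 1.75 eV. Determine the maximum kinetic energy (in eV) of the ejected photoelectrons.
3.3649 eV

Using Einstein's photoelectric equation: KE_max = hf - φ = hc/λ - φ

First, calculate the photon energy:
E_photon = hc/λ = (6.626×10⁻³⁴ J·s)(3×10⁸ m/s) / (242.4×10⁻⁹ m)
E_photon = 5.1149 eV

Then, the maximum kinetic energy:
KE_max = E_photon - φ = 5.1149 eV - 1.75 eV = 3.3649 eV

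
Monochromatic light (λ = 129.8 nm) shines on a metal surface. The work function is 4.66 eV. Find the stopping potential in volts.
4.8919 V

The stopping potential V_s satisfies: eV_s = KE_max

First, find KE_max using Einstein's equation:
E_photon = hc/λ = 9.5519 eV
KE_max = E_photon - φ = 9.5519 - 4.66 = 4.8919 eV

Since eV_s = KE_max:
V_s = KE_max/e = 4.8919 V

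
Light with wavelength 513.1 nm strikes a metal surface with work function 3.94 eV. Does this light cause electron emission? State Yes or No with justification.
No

For photoemission, the photon energy must exceed the work function.

Photon energy: E = hc/λ = 2.4164 eV
Work function: φ = 3.94 eV

Since E_photon (2.4164 eV) < φ (3.94 eV), photoemission will NOT occur.
The threshold wavelength is λ₀ = hc/φ = 314.7 nm.
Since 513.1 nm > 314.7 nm, the photons lack sufficient energy.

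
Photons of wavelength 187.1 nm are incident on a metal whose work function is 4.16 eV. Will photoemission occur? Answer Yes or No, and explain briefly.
Yes

For photoemission, the photon energy must exceed the work function.

Photon energy: E = hc/λ = 6.6266 eV
Work function: φ = 4.16 eV

Since E_photon (6.6266 eV) > φ (4.16 eV), photoemission WILL occur.
The threshold wavelength is λ₀ = hc/φ = 298.0 nm.
Since 187.1 nm < 298.0 nm, the light has sufficient energy.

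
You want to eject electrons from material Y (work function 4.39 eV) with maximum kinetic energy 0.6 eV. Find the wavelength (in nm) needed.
248.47 nm

From Einstein's equation: KE_max = hc/λ - φ

Rearranging for λ:
hc/λ = KE_max + φ
λ = hc/(KE_max + φ)

Required photon energy:
E_photon = KE_max + φ = 0.6 + 4.39 = 4.99 eV

Required wavelength:
λ = hc/E_photon = (6.626×10⁻³⁴)(3×10⁸) / (4.99 × 1.602×10⁻¹⁹)
λ = 248.47 nm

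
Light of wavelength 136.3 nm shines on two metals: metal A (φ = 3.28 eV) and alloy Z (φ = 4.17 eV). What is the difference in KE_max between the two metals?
0.8900 eV

Using KE_max = hc/λ - φ for each metal:

Photon energy: E = hc/λ = 9.0964 eV

For metal A (φ₁ = 3.28 eV):
KE₁ = E - φ₁ = 9.0964 - 3.28 = 5.8164 eV

For alloy Z (φ₂ = 4.17 eV):
KE₂ = E - φ₂ = 9.0964 - 4.17 = 4.9264 eV

Difference:
ΔKE = KE₁ - KE₂ = 5.8164 - 4.9264 = 0.8900 eV

Note: The difference equals the difference in work functions: 4.17 - 3.28 = 0.89 eV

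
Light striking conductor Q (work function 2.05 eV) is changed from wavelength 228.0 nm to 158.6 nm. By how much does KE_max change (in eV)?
2.3795 eV

Using Einstein's equation: KE_max = hc/λ - φ

For λ₁ = 228.0 nm:
KE₁ = hc/λ₁ - φ = 5.4379 - 2.05 = 3.3879 eV

For λ₂ = 158.6 nm:
KE₂ = hc/λ₂ - φ = 7.8174 - 2.05 = 5.7674 eV

Change in KE:
ΔKE = KE₂ - KE₁ = 5.7674 - 3.3879 = 2.3795 eV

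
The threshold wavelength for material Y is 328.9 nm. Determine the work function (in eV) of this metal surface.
3.77 eV

At the threshold wavelength, photon energy equals work function:
φ = hc/λ₀

Calculating:
φ = (6.626×10⁻³⁴ J·s)(3×10⁸ m/s) / (328.9×10⁻⁹ m)
φ = 3.77 eV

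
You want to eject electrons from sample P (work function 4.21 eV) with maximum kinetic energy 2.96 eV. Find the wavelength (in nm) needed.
172.92 nm

From Einstein's equation: KE_max = hc/λ - φ

Rearranging for λ:
hc/λ = KE_max + φ
λ = hc/(KE_max + φ)

Required photon energy:
E_photon = KE_max + φ = 2.96 + 4.21 = 7.17 eV

Required wavelength:
λ = hc/E_photon = (6.626×10⁻³⁴)(3×10⁸) / (7.17 × 1.602×10⁻¹⁹)
λ = 172.92 nm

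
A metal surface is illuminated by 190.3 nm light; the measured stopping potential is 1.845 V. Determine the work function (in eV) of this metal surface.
4.67 eV

The stopping potential gives the maximum kinetic energy: KE_max = eV_s = 1.845 eV

From Einstein's photoelectric equation: KE_max = hc/λ - φ
Rearranging: φ = hc/λ - KE_max

Calculate photon energy:
E_photon = hc/λ = (6.626×10⁻³⁴ J·s)(3×10⁸ m/s) / (190.3×10⁻⁹ m) = 6.5152 eV

Therefore:
φ = 6.5152 - 1.845 = 4.67 eV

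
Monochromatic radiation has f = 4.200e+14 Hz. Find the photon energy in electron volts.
1.7370 eV

Using E = hf:

E = hf = (6.626×10⁻³⁴ J·s)(4.200e+14 Hz)
E = 1.7370 eV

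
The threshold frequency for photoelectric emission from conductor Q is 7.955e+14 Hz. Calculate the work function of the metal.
3.29 eV

At the threshold frequency, photon energy equals work function:
φ = hf₀

Calculating:
φ = (6.626×10⁻³⁴ J·s)(7.955e+14 Hz)
φ = 3.29 eV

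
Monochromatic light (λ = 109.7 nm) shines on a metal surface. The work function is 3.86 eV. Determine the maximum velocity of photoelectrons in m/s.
1.6180e+06 m/s

First, find the maximum kinetic energy:
E_photon = hc/λ = 11.3021 eV
KE_max = E_photon - φ = 11.3021 - 3.86 = 7.4421 eV

Convert to Joules: KE_max = 7.4421 × 1.602×10⁻¹⁹ J = 1.1924e-18 J

Then use KE = ½mv² to find velocity:
v = √(2·KE/m) = √(2 × 1.1924e-18 J / 9.109e-31 kg)
v = 1.6180e+06 m/s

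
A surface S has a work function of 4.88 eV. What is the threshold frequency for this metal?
1.1800e+15 Hz

The threshold frequency is when the photon energy equals the work function:
hf₀ = φ

Solving for f₀:
f₀ = φ/h = (4.88 eV × 1.602×10⁻¹⁹ J/eV) / (6.626×10⁻³⁴ J·s)
f₀ = 1.1800e+15 Hz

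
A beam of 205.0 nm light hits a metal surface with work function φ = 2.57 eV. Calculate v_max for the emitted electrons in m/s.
1.1061e+06 m/s

First, find the maximum kinetic energy:
E_photon = hc/λ = 6.0480 eV
KE_max = E_photon - φ = 6.0480 - 2.57 = 3.4780 eV

Convert to Joules: KE_max = 3.4780 × 1.602×10⁻¹⁹ J = 5.5724e-19 J

Then use KE = ½mv² to find velocity:
v = √(2·KE/m) = √(2 × 5.5724e-19 J / 9.109e-31 kg)
v = 1.1061e+06 m/s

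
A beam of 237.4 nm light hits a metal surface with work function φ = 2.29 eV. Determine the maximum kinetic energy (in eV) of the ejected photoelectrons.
2.9326 eV

Using Einstein's photoelectric equation: KE_max = hf - φ = hc/λ - φ

First, calculate the photon energy:
E_photon = hc/λ = (6.626×10⁻³⁴ J·s)(3×10⁸ m/s) / (237.4×10⁻⁹ m)
E_photon = 5.2226 eV

Then, the maximum kinetic energy:
KE_max = E_photon - φ = 5.2226 eV - 2.29 eV = 2.9326 eV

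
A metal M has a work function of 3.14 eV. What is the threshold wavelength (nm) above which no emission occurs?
394.85 nm

The threshold wavelength is when the photon energy equals the work function:
hc/λ₀ = φ

Solving for λ₀:
λ₀ = hc/φ = (6.626×10⁻³⁴ J·s)(3×10⁸ m/s) / (3.14 eV × 1.602×10⁻¹⁹ J/eV)
λ₀ = 394.85 nm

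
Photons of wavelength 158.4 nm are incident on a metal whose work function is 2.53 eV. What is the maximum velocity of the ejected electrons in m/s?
1.3651e+06 m/s

First, find the maximum kinetic energy:
E_photon = hc/λ = 7.8273 eV
KE_max = E_photon - φ = 7.8273 - 2.53 = 5.2973 eV

Convert to Joules: KE_max = 5.2973 × 1.602×10⁻¹⁹ J = 8.4872e-19 J

Then use KE = ½mv² to find velocity:
v = √(2·KE/m) = √(2 × 8.4872e-19 J / 9.109e-31 kg)
v = 1.3651e+06 m/s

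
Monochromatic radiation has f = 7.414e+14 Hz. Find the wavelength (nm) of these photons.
404.36 nm

Using the wave equation: c = fλ

Solving for wavelength:
λ = c/f = (3×10⁸ m/s) / (7.414e+14 Hz)
λ = 404.36 nm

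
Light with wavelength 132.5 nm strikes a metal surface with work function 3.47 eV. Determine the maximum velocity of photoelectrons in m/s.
1.4391e+06 m/s

First, find the maximum kinetic energy:
E_photon = hc/λ = 9.3573 eV
KE_max = E_photon - φ = 9.3573 - 3.47 = 5.8873 eV

Convert to Joules: KE_max = 5.8873 × 1.602×10⁻¹⁹ J = 9.4325e-19 J

Then use KE = ½mv² to find velocity:
v = √(2·KE/m) = √(2 × 9.4325e-19 J / 9.109e-31 kg)
v = 1.4391e+06 m/s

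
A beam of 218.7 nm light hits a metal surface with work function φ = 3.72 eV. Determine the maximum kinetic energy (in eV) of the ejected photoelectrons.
1.9491 eV

Using Einstein's photoelectric equation: KE_max = hf - φ = hc/λ - φ

First, calculate the photon energy:
E_photon = hc/λ = (6.626×10⁻³⁴ J·s)(3×10⁸ m/s) / (218.7×10⁻⁹ m)
E_photon = 5.6691 eV

Then, the maximum kinetic energy:
KE_max = E_photon - φ = 5.6691 eV - 3.72 eV = 1.9491 eV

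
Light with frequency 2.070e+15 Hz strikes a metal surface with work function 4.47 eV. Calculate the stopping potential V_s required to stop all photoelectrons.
4.0908 V

The stopping potential V_s satisfies: eV_s = KE_max

First, find KE_max using Einstein's equation:
E_photon = hf = (6.626×10⁻³⁴ J·s)(2.070e+15 Hz) = 8.5608 eV
KE_max = E_photon - φ = 8.5608 - 4.47 = 4.0908 eV

Since eV_s = KE_max:
V_s = KE_max/e = 4.0908 V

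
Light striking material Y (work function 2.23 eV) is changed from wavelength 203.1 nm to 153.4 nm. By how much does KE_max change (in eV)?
1.9778 eV

Using Einstein's equation: KE_max = hc/λ - φ

For λ₁ = 203.1 nm:
KE₁ = hc/λ₁ - φ = 6.1046 - 2.23 = 3.8746 eV

For λ₂ = 153.4 nm:
KE₂ = hc/λ₂ - φ = 8.0824 - 2.23 = 5.8524 eV

Change in KE:
ΔKE = KE₂ - KE₁ = 5.8524 - 3.8746 = 1.9778 eV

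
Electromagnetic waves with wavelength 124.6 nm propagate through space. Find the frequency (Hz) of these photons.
2.4060e+15 Hz

Using the wave equation: c = fλ

Solving for frequency:
f = c/λ = (3×10⁸ m/s) / (124.6×10⁻⁹ m)
f = 2.4060e+15 Hz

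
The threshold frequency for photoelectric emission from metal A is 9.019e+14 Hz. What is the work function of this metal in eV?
3.73 eV

At the threshold frequency, photon energy equals work function:
φ = hf₀

Calculating:
φ = (6.626×10⁻³⁴ J·s)(9.019e+14 Hz)
φ = 3.73 eV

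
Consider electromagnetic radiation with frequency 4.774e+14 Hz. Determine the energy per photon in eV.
1.9744 eV

Using E = hf:

E = hf = (6.626×10⁻³⁴ J·s)(4.774e+14 Hz)
E = 1.9744 eV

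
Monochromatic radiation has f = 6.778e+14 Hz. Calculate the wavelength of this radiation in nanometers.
442.30 nm

Using the wave equation: c = fλ

Solving for wavelength:
λ = c/f = (3×10⁸ m/s) / (6.778e+14 Hz)
λ = 442.30 nm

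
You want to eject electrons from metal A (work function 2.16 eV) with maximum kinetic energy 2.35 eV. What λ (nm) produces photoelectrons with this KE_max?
274.91 nm

From Einstein's equation: KE_max = hc/λ - φ

Rearranging for λ:
hc/λ = KE_max + φ
λ = hc/(KE_max + φ)

Required photon energy:
E_photon = KE_max + φ = 2.35 + 2.16 = 4.51 eV

Required wavelength:
λ = hc/E_photon = (6.626×10⁻³⁴)(3×10⁸) / (4.51 × 1.602×10⁻¹⁹)
λ = 274.91 nm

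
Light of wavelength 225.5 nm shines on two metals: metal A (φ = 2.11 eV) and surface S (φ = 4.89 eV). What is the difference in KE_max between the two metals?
2.7800 eV

Using KE_max = hc/λ - φ for each metal:

Photon energy: E = hc/λ = 5.4982 eV

For metal A (φ₁ = 2.11 eV):
KE₁ = E - φ₁ = 5.4982 - 2.11 = 3.3882 eV

For surface S (φ₂ = 4.89 eV):
KE₂ = E - φ₂ = 5.4982 - 4.89 = 0.6082 eV

Difference:
ΔKE = KE₁ - KE₂ = 3.3882 - 0.6082 = 2.7800 eV

Note: The difference equals the difference in work functions: 4.89 - 2.11 = 2.78 eV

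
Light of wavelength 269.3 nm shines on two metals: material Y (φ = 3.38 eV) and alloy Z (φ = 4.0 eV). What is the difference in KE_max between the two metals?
0.6200 eV

Using KE_max = hc/λ - φ for each metal:

Photon energy: E = hc/λ = 4.6039 eV

For material Y (φ₁ = 3.38 eV):
KE₁ = E - φ₁ = 4.6039 - 3.38 = 1.2239 eV

For alloy Z (φ₂ = 4.0 eV):
KE₂ = E - φ₂ = 4.6039 - 4.0 = 0.6039 eV

Difference:
ΔKE = KE₁ - KE₂ = 1.2239 - 0.6039 = 0.6200 eV

Note: The difference equals the difference in work functions: 4.0 - 3.38 = 0.62 eV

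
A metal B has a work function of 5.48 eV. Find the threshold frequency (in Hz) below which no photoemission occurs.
1.3251e+15 Hz

The threshold frequency is when the photon energy equals the work function:
hf₀ = φ

Solving for f₀:
f₀ = φ/h = (5.48 eV × 1.602×10⁻¹⁹ J/eV) / (6.626×10⁻³⁴ J·s)
f₀ = 1.3251e+15 Hz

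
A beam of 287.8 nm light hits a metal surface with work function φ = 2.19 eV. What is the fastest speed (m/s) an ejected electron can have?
8.6315e+05 m/s

First, find the maximum kinetic energy:
E_photon = hc/λ = 4.3080 eV
KE_max = E_photon - φ = 4.3080 - 2.19 = 2.1180 eV

Convert to Joules: KE_max = 2.1180 × 1.602×10⁻¹⁹ J = 3.3934e-19 J

Then use KE = ½mv² to find velocity:
v = √(2·KE/m) = √(2 × 3.3934e-19 J / 9.109e-31 kg)
v = 8.6315e+05 m/s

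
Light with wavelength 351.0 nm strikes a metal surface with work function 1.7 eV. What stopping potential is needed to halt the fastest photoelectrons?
1.8323 V

The stopping potential V_s satisfies: eV_s = KE_max

First, find KE_max using Einstein's equation:
E_photon = hc/λ = 3.5323 eV
KE_max = E_photon - φ = 3.5323 - 1.7 = 1.8323 eV

Since eV_s = KE_max:
V_s = KE_max/e = 1.8323 V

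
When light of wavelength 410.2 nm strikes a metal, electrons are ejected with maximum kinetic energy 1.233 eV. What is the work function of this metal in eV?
1.79 eV

From Einstein's photoelectric equation: KE_max = hf - φ = hc/λ - φ

Rearranging for φ:
φ = hc/λ - KE_max

Calculate photon energy:
E_photon = hc/λ = 3.0225 eV

Therefore:
φ = 3.0225 - 1.233 = 1.79 eV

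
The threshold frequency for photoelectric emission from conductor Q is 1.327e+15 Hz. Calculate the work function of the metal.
5.49 eV

At the threshold frequency, photon energy equals work function:
φ = hf₀

Calculating:
φ = (6.626×10⁻³⁴ J·s)(1.327e+15 Hz)
φ = 5.49 eV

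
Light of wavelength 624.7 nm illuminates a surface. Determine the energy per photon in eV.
1.9847 eV

Using E = hf = hc/λ:

E = hc/λ = (6.626×10⁻³⁴ J·s)(3×10⁸ m/s) / (624.7×10⁻⁹ m)
E = 1.9847 eV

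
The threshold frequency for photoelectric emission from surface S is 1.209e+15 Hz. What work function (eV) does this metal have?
5.00 eV

At the threshold frequency, photon energy equals work function:
φ = hf₀

Calculating:
φ = (6.626×10⁻³⁴ J·s)(1.209e+15 Hz)
φ = 5.00 eV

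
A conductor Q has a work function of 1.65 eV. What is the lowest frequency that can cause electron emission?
3.9897e+14 Hz

The threshold frequency is when the photon energy equals the work function:
hf₀ = φ

Solving for f₀:
f₀ = φ/h = (1.65 eV × 1.602×10⁻¹⁹ J/eV) / (6.626×10⁻³⁴ J·s)
f₀ = 3.9897e+14 Hz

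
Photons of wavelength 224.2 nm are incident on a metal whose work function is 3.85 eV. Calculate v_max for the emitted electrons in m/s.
7.6876e+05 m/s

First, find the maximum kinetic energy:
E_photon = hc/λ = 5.5301 eV
KE_max = E_photon - φ = 5.5301 - 3.85 = 1.6801 eV

Convert to Joules: KE_max = 1.6801 × 1.602×10⁻¹⁹ J = 2.6918e-19 J

Then use KE = ½mv² to find velocity:
v = √(2·KE/m) = √(2 × 2.6918e-19 J / 9.109e-31 kg)
v = 7.6876e+05 m/s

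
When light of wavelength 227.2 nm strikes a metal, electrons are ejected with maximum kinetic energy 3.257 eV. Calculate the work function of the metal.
2.20 eV

From Einstein's photoelectric equation: KE_max = hf - φ = hc/λ - φ

Rearranging for φ:
φ = hc/λ - KE_max

Calculate photon energy:
E_photon = hc/λ = 5.4571 eV

Therefore:
φ = 5.4571 - 3.257 = 2.20 eV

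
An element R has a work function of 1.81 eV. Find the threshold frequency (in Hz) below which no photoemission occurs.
4.3766e+14 Hz

The threshold frequency is when the photon energy equals the work function:
hf₀ = φ

Solving for f₀:
f₀ = φ/h = (1.81 eV × 1.602×10⁻¹⁹ J/eV) / (6.626×10⁻³⁴ J·s)
f₀ = 4.3766e+14 Hz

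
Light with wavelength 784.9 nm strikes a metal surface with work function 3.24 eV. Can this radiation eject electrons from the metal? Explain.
No

For photoemission, the photon energy must exceed the work function.

Photon energy: E = hc/λ = 1.5796 eV
Work function: φ = 3.24 eV

Since E_photon (1.5796 eV) < φ (3.24 eV), photoemission will NOT occur.
The threshold wavelength is λ₀ = hc/φ = 382.7 nm.
Since 784.9 nm > 382.7 nm, the photons lack sufficient energy.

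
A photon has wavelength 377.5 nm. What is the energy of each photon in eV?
3.2843 eV

Using E = hf = hc/λ:

E = hc/λ = (6.626×10⁻³⁴ J·s)(3×10⁸ m/s) / (377.5×10⁻⁹ m)
E = 3.2843 eV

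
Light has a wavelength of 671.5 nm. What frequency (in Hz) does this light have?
4.4645e+14 Hz

Using the wave equation: c = fλ

Solving for frequency:
f = c/λ = (3×10⁸ m/s) / (671.5×10⁻⁹ m)
f = 4.4645e+14 Hz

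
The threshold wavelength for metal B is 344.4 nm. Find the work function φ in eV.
3.60 eV

At the threshold wavelength, photon energy equals work function:
φ = hc/λ₀

Calculating:
φ = (6.626×10⁻³⁴ J·s)(3×10⁸ m/s) / (344.4×10⁻⁹ m)
φ = 3.60 eV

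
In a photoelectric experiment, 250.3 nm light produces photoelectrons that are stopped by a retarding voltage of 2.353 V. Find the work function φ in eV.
2.60 eV

The stopping potential gives the maximum kinetic energy: KE_max = eV_s = 2.353 eV

From Einstein's photoelectric equation: KE_max = hc/λ - φ
Rearranging: φ = hc/λ - KE_max

Calculate photon energy:
E_photon = hc/λ = (6.626×10⁻³⁴ J·s)(3×10⁸ m/s) / (250.3×10⁻⁹ m) = 4.9534 eV

Therefore:
φ = 4.9534 - 2.353 = 2.60 eV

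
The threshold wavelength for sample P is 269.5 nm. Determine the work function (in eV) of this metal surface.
4.60 eV

At the threshold wavelength, photon energy equals work function:
φ = hc/λ₀

Calculating:
φ = (6.626×10⁻³⁴ J·s)(3×10⁸ m/s) / (269.5×10⁻⁹ m)
φ = 4.60 eV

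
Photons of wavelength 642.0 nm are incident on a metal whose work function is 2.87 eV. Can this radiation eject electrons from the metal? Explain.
No

For photoemission, the photon energy must exceed the work function.

Photon energy: E = hc/λ = 1.9312 eV
Work function: φ = 2.87 eV

Since E_photon (1.9312 eV) < φ (2.87 eV), photoemission will NOT occur.
The threshold wavelength is λ₀ = hc/φ = 432.0 nm.
Since 642.0 nm > 432.0 nm, the photons lack sufficient energy.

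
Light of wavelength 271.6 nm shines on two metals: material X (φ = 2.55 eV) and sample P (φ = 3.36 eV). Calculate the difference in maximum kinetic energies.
0.8100 eV

Using KE_max = hc/λ - φ for each metal:

Photon energy: E = hc/λ = 4.5650 eV

For material X (φ₁ = 2.55 eV):
KE₁ = E - φ₁ = 4.5650 - 2.55 = 2.0150 eV

For sample P (φ₂ = 3.36 eV):
KE₂ = E - φ₂ = 4.5650 - 3.36 = 1.2050 eV

Difference:
ΔKE = KE₁ - KE₂ = 2.0150 - 1.2050 = 0.8100 eV

Note: The difference equals the difference in work functions: 3.36 - 2.55 = 0.81 eV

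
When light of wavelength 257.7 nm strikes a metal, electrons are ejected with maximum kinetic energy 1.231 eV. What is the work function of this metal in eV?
3.58 eV

From Einstein's photoelectric equation: KE_max = hf - φ = hc/λ - φ

Rearranging for φ:
φ = hc/λ - KE_max

Calculate photon energy:
E_photon = hc/λ = 4.8112 eV

Therefore:
φ = 4.8112 - 1.231 = 3.58 eV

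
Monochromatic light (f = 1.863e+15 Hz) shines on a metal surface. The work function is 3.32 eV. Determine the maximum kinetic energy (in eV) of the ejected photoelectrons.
4.3847 eV

Using Einstein's photoelectric equation: KE_max = hf - φ

First, calculate the photon energy:
E_photon = hf = (6.626×10⁻³⁴ J·s)(1.863e+15 Hz)
E_photon = 7.7047 eV

Then, the maximum kinetic energy:
KE_max = E_photon - φ = 7.7047 eV - 3.32 eV = 4.3847 eV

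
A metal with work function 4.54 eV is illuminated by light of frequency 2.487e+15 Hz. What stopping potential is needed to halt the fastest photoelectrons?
5.7454 V

The stopping potential V_s satisfies: eV_s = KE_max

First, find KE_max using Einstein's equation:
E_photon = hf = (6.626×10⁻³⁴ J·s)(2.487e+15 Hz) = 10.2854 eV
KE_max = E_photon - φ = 10.2854 - 4.54 = 5.7454 eV

Since eV_s = KE_max:
V_s = KE_max/e = 5.7454 V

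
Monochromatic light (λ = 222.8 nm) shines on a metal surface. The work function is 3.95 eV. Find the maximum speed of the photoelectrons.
7.5368e+05 m/s

First, find the maximum kinetic energy:
E_photon = hc/λ = 5.5648 eV
KE_max = E_photon - φ = 5.5648 - 3.95 = 1.6148 eV

Convert to Joules: KE_max = 1.6148 × 1.602×10⁻¹⁹ J = 2.5872e-19 J

Then use KE = ½mv² to find velocity:
v = √(2·KE/m) = √(2 × 2.5872e-19 J / 9.109e-31 kg)
v = 7.5368e+05 m/s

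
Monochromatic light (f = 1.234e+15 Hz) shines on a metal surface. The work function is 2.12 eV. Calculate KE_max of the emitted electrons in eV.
2.9834 eV

Using Einstein's photoelectric equation: KE_max = hf - φ

First, calculate the photon energy:
E_photon = hf = (6.626×10⁻³⁴ J·s)(1.234e+15 Hz)
E_photon = 5.1034 eV

Then, the maximum kinetic energy:
KE_max = E_photon - φ = 5.1034 eV - 2.12 eV = 2.9834 eV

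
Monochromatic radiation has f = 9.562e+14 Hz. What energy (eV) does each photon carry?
3.9545 eV

Using E = hf:

E = hf = (6.626×10⁻³⁴ J·s)(9.562e+14 Hz)
E = 3.9545 eV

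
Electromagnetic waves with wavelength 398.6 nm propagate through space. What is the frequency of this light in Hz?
7.5211e+14 Hz

Using the wave equation: c = fλ

Solving for frequency:
f = c/λ = (3×10⁸ m/s) / (398.6×10⁻⁹ m)
f = 7.5211e+14 Hz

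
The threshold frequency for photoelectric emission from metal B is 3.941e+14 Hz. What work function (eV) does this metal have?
1.63 eV

At the threshold frequency, photon energy equals work function:
φ = hf₀

Calculating:
φ = (6.626×10⁻³⁴ J·s)(3.941e+14 Hz)
φ = 1.63 eV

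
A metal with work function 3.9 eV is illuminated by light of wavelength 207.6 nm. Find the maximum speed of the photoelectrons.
8.5378e+05 m/s

First, find the maximum kinetic energy:
E_photon = hc/λ = 5.9723 eV
KE_max = E_photon - φ = 5.9723 - 3.9 = 2.0723 eV

Convert to Joules: KE_max = 2.0723 × 1.602×10⁻¹⁹ J = 3.3201e-19 J

Then use KE = ½mv² to find velocity:
v = √(2·KE/m) = √(2 × 3.3201e-19 J / 9.109e-31 kg)
v = 8.5378e+05 m/s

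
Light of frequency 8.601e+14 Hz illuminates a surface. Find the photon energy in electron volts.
3.5571 eV

Using E = hf:

E = hf = (6.626×10⁻³⁴ J·s)(8.601e+14 Hz)
E = 3.5571 eV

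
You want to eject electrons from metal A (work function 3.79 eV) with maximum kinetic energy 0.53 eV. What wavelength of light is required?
287.00 nm

From Einstein's equation: KE_max = hc/λ - φ

Rearranging for λ:
hc/λ = KE_max + φ
λ = hc/(KE_max + φ)

Required photon energy:
E_photon = KE_max + φ = 0.53 + 3.79 = 4.32 eV

Required wavelength:
λ = hc/E_photon = (6.626×10⁻³⁴)(3×10⁸) / (4.32 × 1.602×10⁻¹⁹)
λ = 287.00 nm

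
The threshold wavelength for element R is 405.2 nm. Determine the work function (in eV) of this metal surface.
3.06 eV

At the threshold wavelength, photon energy equals work function:
φ = hc/λ₀

Calculating:
φ = (6.626×10⁻³⁴ J·s)(3×10⁸ m/s) / (405.2×10⁻⁹ m)
φ = 3.06 eV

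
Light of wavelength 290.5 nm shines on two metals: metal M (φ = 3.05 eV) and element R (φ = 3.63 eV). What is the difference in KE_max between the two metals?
0.5800 eV

Using KE_max = hc/λ - φ for each metal:

Photon energy: E = hc/λ = 4.2680 eV

For metal M (φ₁ = 3.05 eV):
KE₁ = E - φ₁ = 4.2680 - 3.05 = 1.2180 eV

For element R (φ₂ = 3.63 eV):
KE₂ = E - φ₂ = 4.2680 - 3.63 = 0.6380 eV

Difference:
ΔKE = KE₁ - KE₂ = 1.2180 - 0.6380 = 0.5800 eV

Note: The difference equals the difference in work functions: 3.63 - 3.05 = 0.58 eV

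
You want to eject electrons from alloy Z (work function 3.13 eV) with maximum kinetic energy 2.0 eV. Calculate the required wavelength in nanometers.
241.68 nm

From Einstein's equation: KE_max = hc/λ - φ

Rearranging for λ:
hc/λ = KE_max + φ
λ = hc/(KE_max + φ)

Required photon energy:
E_photon = KE_max + φ = 2.0 + 3.13 = 5.13 eV

Required wavelength:
λ = hc/E_photon = (6.626×10⁻³⁴)(3×10⁸) / (5.13 × 1.602×10⁻¹⁹)
λ = 241.68 nm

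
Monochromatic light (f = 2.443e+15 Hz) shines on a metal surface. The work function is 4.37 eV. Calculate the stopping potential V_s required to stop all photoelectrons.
5.7334 V

The stopping potential V_s satisfies: eV_s = KE_max

First, find KE_max using Einstein's equation:
E_photon = hf = (6.626×10⁻³⁴ J·s)(2.443e+15 Hz) = 10.1034 eV
KE_max = E_photon - φ = 10.1034 - 4.37 = 5.7334 eV

Since eV_s = KE_max:
V_s = KE_max/e = 5.7334 V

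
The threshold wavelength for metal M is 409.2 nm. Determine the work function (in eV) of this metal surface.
3.03 eV

At the threshold wavelength, photon energy equals work function:
φ = hc/λ₀

Calculating:
φ = (6.626×10⁻³⁴ J·s)(3×10⁸ m/s) / (409.2×10⁻⁹ m)
φ = 3.03 eV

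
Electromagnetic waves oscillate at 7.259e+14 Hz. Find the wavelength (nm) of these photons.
412.99 nm

Using the wave equation: c = fλ

Solving for wavelength:
λ = c/f = (3×10⁸ m/s) / (7.259e+14 Hz)
λ = 412.99 nm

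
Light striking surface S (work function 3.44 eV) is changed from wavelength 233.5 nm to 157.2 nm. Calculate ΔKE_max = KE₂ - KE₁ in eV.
2.5772 eV

Using Einstein's equation: KE_max = hc/λ - φ

For λ₁ = 233.5 nm:
KE₁ = hc/λ₁ - φ = 5.3098 - 3.44 = 1.8698 eV

For λ₂ = 157.2 nm:
KE₂ = hc/λ₂ - φ = 7.8870 - 3.44 = 4.4470 eV

Change in KE:
ΔKE = KE₂ - KE₁ = 4.4470 - 1.8698 = 2.5772 eV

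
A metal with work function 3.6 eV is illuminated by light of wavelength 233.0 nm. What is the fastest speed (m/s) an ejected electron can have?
7.7811e+05 m/s

First, find the maximum kinetic energy:
E_photon = hc/λ = 5.3212 eV
KE_max = E_photon - φ = 5.3212 - 3.6 = 1.7212 eV

Convert to Joules: KE_max = 1.7212 × 1.602×10⁻¹⁹ J = 2.7577e-19 J

Then use KE = ½mv² to find velocity:
v = √(2·KE/m) = √(2 × 2.7577e-19 J / 9.109e-31 kg)
v = 7.7811e+05 m/s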